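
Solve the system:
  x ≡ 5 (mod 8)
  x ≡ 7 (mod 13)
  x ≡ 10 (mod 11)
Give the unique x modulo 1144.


Moduli 8, 13, 11 are pairwise coprime; by CRT there is a unique solution modulo M = 8 · 13 · 11 = 1144.
Solve pairwise, accumulating the modulus:
  Start with x ≡ 5 (mod 8).
  Combine with x ≡ 7 (mod 13): since gcd(8, 13) = 1, we get a unique residue mod 104.
    Write x = 5 + 8·t and substitute into x ≡ 7 (mod 13): 8·t ≡ 7 − 5 = 2 (mod 13).
    The inverse of 8 mod 13 is 5 (since 8·5 = 40 = 3·13 + 1), so t ≡ 5·2 = 10 ≡ 10 (mod 13).
    Then x = 5 + 8·10 = 85, valid modulo lcm(8, 13) = 104: x ≡ 85 (mod 104).
  Combine with x ≡ 10 (mod 11): since gcd(104, 11) = 1, we get a unique residue mod 1144.
    Write x = 85 + 104·t and substitute into x ≡ 10 (mod 11): 104·t ≡ 10 − 85 = -75 (mod 11).
    Reduce coefficients mod 11: 5·t ≡ 2 (mod 11).
    The inverse of 5 mod 11 is 9 (since 5·9 = 45 = 4·11 + 1), so t ≡ 9·2 = 18 ≡ 7 (mod 11).
    Then x = 85 + 104·7 = 813, valid modulo lcm(104, 11) = 1144: x ≡ 813 (mod 1144).
Verify: 813 mod 8 = 5 ✓, 813 mod 13 = 7 ✓, 813 mod 11 = 10 ✓.

x ≡ 813 (mod 1144).


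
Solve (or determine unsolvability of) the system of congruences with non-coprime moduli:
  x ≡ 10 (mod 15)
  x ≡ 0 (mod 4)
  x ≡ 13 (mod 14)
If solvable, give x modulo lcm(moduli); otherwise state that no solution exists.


Moduli 15, 4, 14 are not pairwise coprime, so CRT works modulo lcm(m_i) when all pairwise compatibility conditions hold.
Pairwise compatibility: gcd(m_i, m_j) must divide a_i - a_j for every pair.
Merge one congruence at a time:
  Start: x ≡ 10 (mod 15).
  Combine with x ≡ 0 (mod 4): gcd(15, 4) = 1; 0 - 10 = -10, which IS divisible by 1, so compatible.
    Write x = 10 + 15·t and substitute into x ≡ 0 (mod 4): 15·t ≡ 0 − 10 = -10 (mod 4).
    Reduce coefficients mod 4: 3·t ≡ 2 (mod 4).
    The inverse of 3 mod 4 is 3 (since 3·3 = 9 = 2·4 + 1), so t ≡ 3·2 = 6 ≡ 2 (mod 4).
    Then x = 10 + 15·2 = 40, valid modulo lcm(15, 4) = 60: x ≡ 40 (mod 60).
  Combine with x ≡ 13 (mod 14): gcd(60, 14) = 2, and 13 - 40 = -27 is NOT divisible by 2.
    ⇒ system is inconsistent (no integer solution).

No solution (the system is inconsistent).


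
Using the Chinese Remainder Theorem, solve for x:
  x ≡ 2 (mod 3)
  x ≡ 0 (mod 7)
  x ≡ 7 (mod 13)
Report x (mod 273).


Moduli 3, 7, 13 are pairwise coprime; by CRT there is a unique solution modulo M = 3 · 7 · 13 = 273.
Solve pairwise, accumulating the modulus:
  Start with x ≡ 2 (mod 3).
  Combine with x ≡ 0 (mod 7): since gcd(3, 7) = 1, we get a unique residue mod 21.
    Write x = 2 + 3·t and substitute into x ≡ 0 (mod 7): 3·t ≡ 0 − 2 = -2 (mod 7).
    Reduce coefficients mod 7: 3·t ≡ 5 (mod 7).
    The inverse of 3 mod 7 is 5 (since 3·5 = 15 = 2·7 + 1), so t ≡ 5·5 = 25 ≡ 4 (mod 7).
    Then x = 2 + 3·4 = 14, valid modulo lcm(3, 7) = 21: x ≡ 14 (mod 21).
  Combine with x ≡ 7 (mod 13): since gcd(21, 13) = 1, we get a unique residue mod 273.
    Write x = 14 + 21·t and substitute into x ≡ 7 (mod 13): 21·t ≡ 7 − 14 = -7 (mod 13).
    Reduce coefficients mod 13: 8·t ≡ 6 (mod 13).
    The inverse of 8 mod 13 is 5 (since 8·5 = 40 = 3·13 + 1), so t ≡ 5·6 = 30 ≡ 4 (mod 13).
    Then x = 14 + 21·4 = 98, valid modulo lcm(21, 13) = 273: x ≡ 98 (mod 273).
Verify: 98 mod 3 = 2 ✓, 98 mod 7 = 0 ✓, 98 mod 13 = 7 ✓.

x ≡ 98 (mod 273).


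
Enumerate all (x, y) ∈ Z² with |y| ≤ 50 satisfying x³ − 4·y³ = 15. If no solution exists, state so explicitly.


The equation is x³ - 4y³ = 15. For fixed y, x³ = 4·y³ + 15, so a solution requires the RHS to be a perfect cube.
Strategy: iterate y from -50 to 50, compute RHS = 4·y³ + 15, and check whether it is a (positive or negative) perfect cube.
Check small values of y:
  y = 0: RHS = 15 is not a perfect cube.
  y = 1: RHS = 19 is not a perfect cube.
  y = -1: RHS = 11 is not a perfect cube.
  y = 2: RHS = 47 is not a perfect cube.
  y = -2: RHS = -17 is not a perfect cube.
  y = 3: RHS = 123 is not a perfect cube.
  y = -3: RHS = -93 is not a perfect cube.
Continuing the search up to |y| = 50 finds no solutions either.
No (x, y) in the scanned range satisfies the equation.

No integer solutions with |y| ≤ 50.


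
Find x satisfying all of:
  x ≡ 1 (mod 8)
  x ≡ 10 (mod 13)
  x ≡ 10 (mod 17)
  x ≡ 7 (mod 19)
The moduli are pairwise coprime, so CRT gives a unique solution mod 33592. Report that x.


Product of moduli M = 8 · 13 · 17 · 19 = 33592.
Merge one congruence at a time:
  Start: x ≡ 1 (mod 8).
  Combine with x ≡ 10 (mod 13); new modulus lcm = 104.
    Write x = 1 + 8·t and substitute into x ≡ 10 (mod 13): 8·t ≡ 10 − 1 = 9 (mod 13).
    The inverse of 8 mod 13 is 5 (since 8·5 = 40 = 3·13 + 1), so t ≡ 5·9 = 45 ≡ 6 (mod 13).
    Then x = 1 + 8·6 = 49, valid modulo lcm(8, 13) = 104: x ≡ 49 (mod 104).
  Combine with x ≡ 10 (mod 17); new modulus lcm = 1768.
    Write x = 49 + 104·t and substitute into x ≡ 10 (mod 17): 104·t ≡ 10 − 49 = -39 (mod 17).
    Reduce coefficients mod 17: 2·t ≡ 12 (mod 17).
    The inverse of 2 mod 17 is 9 (since 2·9 = 18 = 1·17 + 1), so t ≡ 9·12 = 108 ≡ 6 (mod 17).
    Then x = 49 + 104·6 = 673, valid modulo lcm(104, 17) = 1768: x ≡ 673 (mod 1768).
  Combine with x ≡ 7 (mod 19); new modulus lcm = 33592.
    Write x = 673 + 1768·t and substitute into x ≡ 7 (mod 19): 1768·t ≡ 7 − 673 = -666 (mod 19).
    Reduce coefficients mod 19: 1·t ≡ 18 (mod 19).
    So t ≡ 18 (mod 19).
    Then x = 673 + 1768·18 = 32497, valid modulo lcm(1768, 19) = 33592: x ≡ 32497 (mod 33592).
Verify against each original: 32497 mod 8 = 1, 32497 mod 13 = 10, 32497 mod 17 = 10, 32497 mod 19 = 7.

x ≡ 32497 (mod 33592).


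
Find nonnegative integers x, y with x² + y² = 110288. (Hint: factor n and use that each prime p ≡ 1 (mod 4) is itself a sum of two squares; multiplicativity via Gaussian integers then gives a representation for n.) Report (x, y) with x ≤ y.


Step 1: Factor n = 110288 = 2^4 · 61 · 113.
Step 2: Check the mod-4 condition on each prime factor: 2 = 2 (special); 61 ≡ 1 (mod 4), exponent 1; 113 ≡ 1 (mod 4), exponent 1.
All primes ≡ 3 (mod 4) appear to even exponent (or don't appear), so by the two-squares theorem n IS expressible as a sum of two squares.
Step 3: Build a representation. Group n = k² · m with k = 4 and m = 61 · 113 = 6893 (a product of primes ≡ 1 (mod 4)); a representation of m scales to one of n via (k·x)² + (k·y)² = k²(x² + y²). Each prime p ≡ 1 (mod 4) is itself a sum of two squares; find a² by testing p − a² for a perfect square:
  61: 61 − 1² = 60, 61 − 2² = 57, 61 − 3² = 52, 61 − 4² = 45, 61 − 5² = 36 = 6² ⇒ 61 = 5² + 6².
  113: 113 − 1² = 112, 113 − 2² = 109, 113 − 3² = 104, 113 − 4² = 97, 113 − 5² = 88, 113 − 6² = 77, 113 − 7² = 64 = 8² ⇒ 113 = 7² + 8².
  Combine using the Brahmagupta–Fibonacci identity (a² + b²)(c² + d²) = (ac − bd)² + (ad + bc)² = (ac + bd)² + (ad − bc)²:
  61 · 113 = 6893: from (5² + 6²)(7² + 8²), take (5·7 − 6·8, 5·8 + 6·7) = (35 − 48, 40 + 42) = (-13, 82); dropping signs (only squares matter) gives (13, 82); check 13² + 82² = 169 + 6724 = 6893 ✓.
  Scale by k = 4: (4·13, 4·82) = (52, 328).
Step 4: Order so x ≤ y and verify: 52² + 328² = 2704 + 107584 = 110288 = n. ✓

n = 110288 = 52² + 328² (one valid representation with x ≤ y).


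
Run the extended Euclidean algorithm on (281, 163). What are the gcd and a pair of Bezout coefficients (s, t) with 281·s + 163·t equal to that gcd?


Euclidean algorithm on (281, 163) — divide until remainder is 0:
  281 = 1 · 163 + 118
  163 = 1 · 118 + 45
  118 = 2 · 45 + 28
  45 = 1 · 28 + 17
  28 = 1 · 17 + 11
  17 = 1 · 11 + 6
  11 = 1 · 6 + 5
  6 = 1 · 5 + 1
  5 = 5 · 1 + 0
gcd(281, 163) = 1.
Track Bezout coefficients alongside the remainders: start with r₀ = 281 = a·1 + b·0 (s = 1, t = 0) and r₁ = 163 = a·0 + b·1 (s = 0, t = 1); each new remainder r_{k+1} = r_{k-1} − q_k·r_k inherits s_{k+1} = s_{k-1} − q_k·s_k, t_{k+1} = t_{k-1} − q_k·t_k, so r_k = a·s_k + b·t_k at every step:
  q = 1: r = 118, s = 1 − 1·0 = 1, t = 0 − 1·1 = -1  (check: 281·1 + 163·(-1) = 118)
  q = 1: r = 45, s = 0 − 1·1 = -1, t = 1 − 1·(-1) = 2  (check: 281·(-1) + 163·2 = 45)
  q = 2: r = 28, s = 1 − 2·(-1) = 3, t = -1 − 2·2 = -5  (check: 281·3 + 163·(-5) = 28)
  q = 1: r = 17, s = -1 − 1·3 = -4, t = 2 − 1·(-5) = 7  (check: 281·(-4) + 163·7 = 17)
  q = 1: r = 11, s = 3 − 1·(-4) = 7, t = -5 − 1·7 = -12  (check: 281·7 + 163·(-12) = 11)
  q = 1: r = 6, s = -4 − 1·7 = -11, t = 7 − 1·(-12) = 19  (check: 281·(-11) + 163·19 = 6)
  q = 1: r = 5, s = 7 − 1·(-11) = 18, t = -12 − 1·19 = -31  (check: 281·18 + 163·(-31) = 5)
  q = 1: r = 1, s = -11 − 1·18 = -29, t = 19 − 1·(-31) = 50  (check: 281·(-29) + 163·50 = 1)
The row with r = 1 (the gcd) gives the Bezout coefficients s = -29, t = 50.
Result: 281 · (-29) + 163 · (50) = 1.

gcd(281, 163) = 1; s = -29, t = 50 (check: 281·(-29) + 163·50 = 1).


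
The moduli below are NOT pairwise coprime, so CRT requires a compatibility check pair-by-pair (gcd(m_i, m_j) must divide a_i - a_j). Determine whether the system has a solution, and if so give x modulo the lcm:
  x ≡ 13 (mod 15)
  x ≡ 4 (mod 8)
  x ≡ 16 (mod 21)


Moduli 15, 8, 21 are not pairwise coprime, so CRT works modulo lcm(m_i) when all pairwise compatibility conditions hold.
Pairwise compatibility: gcd(m_i, m_j) must divide a_i - a_j for every pair.
Merge one congruence at a time:
  Start: x ≡ 13 (mod 15).
  Combine with x ≡ 4 (mod 8): gcd(15, 8) = 1; 4 - 13 = -9, which IS divisible by 1, so compatible.
    Write x = 13 + 15·t and substitute into x ≡ 4 (mod 8): 15·t ≡ 4 − 13 = -9 (mod 8).
    Reduce coefficients mod 8: 7·t ≡ 7 (mod 8).
    The inverse of 7 mod 8 is 7 (since 7·7 = 49 = 6·8 + 1), so t ≡ 7·7 = 49 ≡ 1 (mod 8).
    Then x = 13 + 15·1 = 28, valid modulo lcm(15, 8) = 120: x ≡ 28 (mod 120).
  Combine with x ≡ 16 (mod 21): gcd(120, 21) = 3; 16 - 28 = -12, which IS divisible by 3, so compatible.
    Write x = 28 + 120·t and substitute into x ≡ 16 (mod 21): 120·t ≡ 16 − 28 = -12 (mod 21).
    Divide the congruence (and modulus) by g = 3: 40·t ≡ -4 (mod 7).
    Reduce coefficients mod 7: 5·t ≡ 3 (mod 7).
    The inverse of 5 mod 7 is 3 (since 5·3 = 15 = 2·7 + 1), so t ≡ 3·3 = 9 ≡ 2 (mod 7).
    Then x = 28 + 120·2 = 268, valid modulo lcm(120, 21) = 840: x ≡ 268 (mod 840).
Verify: 268 mod 15 = 13, 268 mod 8 = 4, 268 mod 21 = 16.

x ≡ 268 (mod 840).


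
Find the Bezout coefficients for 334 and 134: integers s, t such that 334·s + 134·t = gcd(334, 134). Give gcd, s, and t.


Euclidean algorithm on (334, 134) — divide until remainder is 0:
  334 = 2 · 134 + 66
  134 = 2 · 66 + 2
  66 = 33 · 2 + 0
gcd(334, 134) = 2.
Track Bezout coefficients alongside the remainders: start with r₀ = 334 = a·1 + b·0 (s = 1, t = 0) and r₁ = 134 = a·0 + b·1 (s = 0, t = 1); each new remainder r_{k+1} = r_{k-1} − q_k·r_k inherits s_{k+1} = s_{k-1} − q_k·s_k, t_{k+1} = t_{k-1} − q_k·t_k, so r_k = a·s_k + b·t_k at every step:
  q = 2: r = 66, s = 1 − 2·0 = 1, t = 0 − 2·1 = -2  (check: 334·1 + 134·(-2) = 66)
  q = 2: r = 2, s = 0 − 2·1 = -2, t = 1 − 2·(-2) = 5  (check: 334·(-2) + 134·5 = 2)
The row with r = 2 (the gcd) gives the Bezout coefficients s = -2, t = 5.
Result: 334 · (-2) + 134 · (5) = 2.

gcd(334, 134) = 2; s = -2, t = 5 (check: 334·(-2) + 134·5 = 2).


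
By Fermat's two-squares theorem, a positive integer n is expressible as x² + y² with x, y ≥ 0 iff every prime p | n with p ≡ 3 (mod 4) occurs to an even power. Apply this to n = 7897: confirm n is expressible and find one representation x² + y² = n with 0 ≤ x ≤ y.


Step 1: Factor n = 7897 = 53 · 149.
Step 2: Check the mod-4 condition on each prime factor: 53 ≡ 1 (mod 4), exponent 1; 149 ≡ 1 (mod 4), exponent 1.
All primes ≡ 3 (mod 4) appear to even exponent (or don't appear), so by the two-squares theorem n IS expressible as a sum of two squares.
Step 3: Build a representation. Here n = 53 · 149 is a product of primes ≡ 1 (mod 4). Each prime p ≡ 1 (mod 4) is itself a sum of two squares; find a² by testing p − a² for a perfect square:
  53: 53 − 1² = 52, 53 − 2² = 49 = 7² ⇒ 53 = 2² + 7².
  149: 149 − 1² = 148, 149 − 2² = 145, 149 − 3² = 140, 149 − 4² = 133, 149 − 5² = 124, 149 − 6² = 113, 149 − 7² = 100 = 10² ⇒ 149 = 7² + 10².
  Combine using the Brahmagupta–Fibonacci identity (a² + b²)(c² + d²) = (ac − bd)² + (ad + bc)² = (ac + bd)² + (ad − bc)²:
  53 · 149 = 7897: from (2² + 7²)(7² + 10²), take (2·7 − 7·10, 2·10 + 7·7) = (14 − 70, 20 + 49) = (-56, 69); dropping signs (only squares matter) gives (56, 69); check 56² + 69² = 3136 + 4761 = 7897 ✓.
Step 4: Order so x ≤ y and verify: 56² + 69² = 3136 + 4761 = 7897 = n. ✓

n = 7897 = 56² + 69² (one valid representation with x ≤ y).


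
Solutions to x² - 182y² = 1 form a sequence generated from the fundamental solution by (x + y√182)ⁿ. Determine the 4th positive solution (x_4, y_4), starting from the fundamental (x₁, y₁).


Step 1: Find the fundamental solution (x₁, y₁) of x² - 182y² = 1.
  Expand √182 as a continued fraction. a₀ = ⌊√182⌋ = 13; iterate m_{k+1} = d_k·a_k − m_k, d_{k+1} = (182 − m_{k+1}²)/d_k, a_{k+1} = ⌊(a₀ + m_{k+1})/d_{k+1}⌋ (starting m₀ = 0, d₀ = 1), with convergents p_k = a_k·p_{k-1} + p_{k-2}, q_k = a_k·q_{k-1} + q_{k-2} (p₋₁ = 1, q₋₁ = 0):
  k = 0: a₀ = 13; p₀/q₀ = 13/1; p₀² − 182·q₀² = 169 − 182 = -13.
  k = 1: m = 13, d = 13, a = ⌊(13 + 13)/13⌋ = 2; p/q = (2·13 + 1)/(2·1 + 0) = 27/2; p² − 182·q² = 729 − 728 = 1.
  The first convergent with p² − 182·q² = 1 gives the fundamental solution (x₁, y₁) = (27, 2).
Step 2: Apply the recurrence (x_{n+1}, y_{n+1}) = (x₁x_n + 182y₁y_n, x₁y_n + y₁x_n) repeatedly.
  From (x_1, y_1) = (27, 2): x_2 = 27·27 + 182·2·2 = 1457; y_2 = 27·2 + 2·27 = 108.
  From (x_2, y_2) = (1457, 108): x_3 = 27·1457 + 182·2·108 = 78651; y_3 = 27·108 + 2·1457 = 5830.
  From (x_3, y_3) = (78651, 5830): x_4 = 27·78651 + 182·2·5830 = 4245697; y_4 = 27·5830 + 2·78651 = 314712.
Step 3: Verify x_4² - 182·y_4² = 18025943015809 - 18025943015808 = 1 (should be 1). ✓

(x_1, y_1) = (27, 2); (x_4, y_4) = (4245697, 314712).


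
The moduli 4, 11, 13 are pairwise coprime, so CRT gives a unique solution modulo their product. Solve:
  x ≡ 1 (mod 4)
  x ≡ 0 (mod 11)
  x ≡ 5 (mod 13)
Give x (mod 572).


Moduli 4, 11, 13 are pairwise coprime; by CRT there is a unique solution modulo M = 4 · 11 · 13 = 572.
Solve pairwise, accumulating the modulus:
  Start with x ≡ 1 (mod 4).
  Combine with x ≡ 0 (mod 11): since gcd(4, 11) = 1, we get a unique residue mod 44.
    Write x = 1 + 4·t and substitute into x ≡ 0 (mod 11): 4·t ≡ 0 − 1 = -1 (mod 11).
    Reduce coefficients mod 11: 4·t ≡ 10 (mod 11).
    The inverse of 4 mod 11 is 3 (since 4·3 = 12 = 1·11 + 1), so t ≡ 3·10 = 30 ≡ 8 (mod 11).
    Then x = 1 + 4·8 = 33, valid modulo lcm(4, 11) = 44: x ≡ 33 (mod 44).
  Combine with x ≡ 5 (mod 13): since gcd(44, 13) = 1, we get a unique residue mod 572.
    Write x = 33 + 44·t and substitute into x ≡ 5 (mod 13): 44·t ≡ 5 − 33 = -28 (mod 13).
    Reduce coefficients mod 13: 5·t ≡ 11 (mod 13).
    The inverse of 5 mod 13 is 8 (since 5·8 = 40 = 3·13 + 1), so t ≡ 8·11 = 88 ≡ 10 (mod 13).
    Then x = 33 + 44·10 = 473, valid modulo lcm(44, 13) = 572: x ≡ 473 (mod 572).
Verify: 473 mod 4 = 1 ✓, 473 mod 11 = 0 ✓, 473 mod 13 = 5 ✓.

x ≡ 473 (mod 572).


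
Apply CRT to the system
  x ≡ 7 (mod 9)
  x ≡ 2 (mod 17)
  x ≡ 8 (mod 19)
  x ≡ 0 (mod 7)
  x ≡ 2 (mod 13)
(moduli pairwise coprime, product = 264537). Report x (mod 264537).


Product of moduli M = 9 · 17 · 19 · 7 · 13 = 264537.
Merge one congruence at a time:
  Start: x ≡ 7 (mod 9).
  Combine with x ≡ 2 (mod 17); new modulus lcm = 153.
    Write x = 7 + 9·t and substitute into x ≡ 2 (mod 17): 9·t ≡ 2 − 7 = -5 (mod 17).
    Reduce coefficients mod 17: 9·t ≡ 12 (mod 17).
    The inverse of 9 mod 17 is 2 (since 9·2 = 18 = 1·17 + 1), so t ≡ 2·12 = 24 ≡ 7 (mod 17).
    Then x = 7 + 9·7 = 70, valid modulo lcm(9, 17) = 153: x ≡ 70 (mod 153).
  Combine with x ≡ 8 (mod 19); new modulus lcm = 2907.
    Write x = 70 + 153·t and substitute into x ≡ 8 (mod 19): 153·t ≡ 8 − 70 = -62 (mod 19).
    Reduce coefficients mod 19: 1·t ≡ 14 (mod 19).
    So t ≡ 14 (mod 19).
    Then x = 70 + 153·14 = 2212, valid modulo lcm(153, 19) = 2907: x ≡ 2212 (mod 2907).
  Combine with x ≡ 0 (mod 7); new modulus lcm = 20349.
    Write x = 2212 + 2907·t and substitute into x ≡ 0 (mod 7): 2907·t ≡ 0 − 2212 = -2212 (mod 7).
    Reduce coefficients mod 7: 2·t ≡ 0 (mod 7).
    The inverse of 2 mod 7 is 4 (since 2·4 = 8 = 1·7 + 1), so t ≡ 4·0 = 0 ≡ 0 (mod 7).
    Then x = 2212 + 2907·0 = 2212, valid modulo lcm(2907, 7) = 20349: x ≡ 2212 (mod 20349).
  Combine with x ≡ 2 (mod 13); new modulus lcm = 264537.
    Write x = 2212 + 20349·t and substitute into x ≡ 2 (mod 13): 20349·t ≡ 2 − 2212 = -2210 (mod 13).
    Reduce coefficients mod 13: 4·t ≡ 0 (mod 13).
    The inverse of 4 mod 13 is 10 (since 4·10 = 40 = 3·13 + 1), so t ≡ 10·0 = 0 ≡ 0 (mod 13).
    Then x = 2212 + 20349·0 = 2212, valid modulo lcm(20349, 13) = 264537: x ≡ 2212 (mod 264537).
Verify against each original: 2212 mod 9 = 7, 2212 mod 17 = 2, 2212 mod 19 = 8, 2212 mod 7 = 0, 2212 mod 13 = 2.

x ≡ 2212 (mod 264537).


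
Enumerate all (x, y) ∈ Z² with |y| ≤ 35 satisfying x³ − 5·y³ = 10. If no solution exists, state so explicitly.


The equation is x³ - 5y³ = 10. For fixed y, x³ = 5·y³ + 10, so a solution requires the RHS to be a perfect cube.
Strategy: iterate y from -35 to 35, compute RHS = 5·y³ + 10, and check whether it is a (positive or negative) perfect cube.
Check small values of y:
  y = 0: RHS = 10 is not a perfect cube.
  y = 1: RHS = 15 is not a perfect cube.
  y = -1: RHS = 5 is not a perfect cube.
  y = 2: RHS = 50 is not a perfect cube.
  y = -2: RHS = -30 is not a perfect cube.
  y = 3: RHS = 145 is not a perfect cube.
  y = -3: RHS = -125 = (-5)³ ⇒ x = -5 works.
Continuing the search up to |y| = 35 finds no further solutions beyond those listed.
Collected solutions: (-5, -3).

Solutions (with |y| ≤ 35): (-5, -3).


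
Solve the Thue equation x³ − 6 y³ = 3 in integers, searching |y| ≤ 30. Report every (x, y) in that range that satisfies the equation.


The equation is x³ - 6y³ = 3. For fixed y, x³ = 6·y³ + 3, so a solution requires the RHS to be a perfect cube.
Strategy: iterate y from -30 to 30, compute RHS = 6·y³ + 3, and check whether it is a (positive or negative) perfect cube.
Check small values of y:
  y = 0: RHS = 3 is not a perfect cube.
  y = 1: RHS = 9 is not a perfect cube.
  y = -1: RHS = -3 is not a perfect cube.
  y = 2: RHS = 51 is not a perfect cube.
  y = -2: RHS = -45 is not a perfect cube.
  y = 3: RHS = 165 is not a perfect cube.
  y = -3: RHS = -159 is not a perfect cube.
Continuing the search up to |y| = 30 finds no solutions either.
No (x, y) in the scanned range satisfies the equation.

No integer solutions with |y| ≤ 30.


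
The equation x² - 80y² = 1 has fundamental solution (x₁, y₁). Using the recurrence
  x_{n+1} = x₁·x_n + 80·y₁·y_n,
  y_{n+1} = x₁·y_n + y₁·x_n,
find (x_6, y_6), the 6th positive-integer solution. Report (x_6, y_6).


Step 1: Find the fundamental solution (x₁, y₁) of x² - 80y² = 1.
  Expand √80 as a continued fraction. a₀ = ⌊√80⌋ = 8; iterate m_{k+1} = d_k·a_k − m_k, d_{k+1} = (80 − m_{k+1}²)/d_k, a_{k+1} = ⌊(a₀ + m_{k+1})/d_{k+1}⌋ (starting m₀ = 0, d₀ = 1), with convergents p_k = a_k·p_{k-1} + p_{k-2}, q_k = a_k·q_{k-1} + q_{k-2} (p₋₁ = 1, q₋₁ = 0):
  k = 0: a₀ = 8; p₀/q₀ = 8/1; p₀² − 80·q₀² = 64 − 80 = -16.
  k = 1: m = 8, d = 16, a = ⌊(8 + 8)/16⌋ = 1; p/q = (1·8 + 1)/(1·1 + 0) = 9/1; p² − 80·q² = 81 − 80 = 1.
  The first convergent with p² − 80·q² = 1 gives the fundamental solution (x₁, y₁) = (9, 1).
Step 2: Apply the recurrence (x_{n+1}, y_{n+1}) = (x₁x_n + 80y₁y_n, x₁y_n + y₁x_n) repeatedly.
  From (x_1, y_1) = (9, 1): x_2 = 9·9 + 80·1·1 = 161; y_2 = 9·1 + 1·9 = 18.
  From (x_2, y_2) = (161, 18): x_3 = 9·161 + 80·1·18 = 2889; y_3 = 9·18 + 1·161 = 323.
  From (x_3, y_3) = (2889, 323): x_4 = 9·2889 + 80·1·323 = 51841; y_4 = 9·323 + 1·2889 = 5796.
  From (x_4, y_4) = (51841, 5796): x_5 = 9·51841 + 80·1·5796 = 930249; y_5 = 9·5796 + 1·51841 = 104005.
  From (x_5, y_5) = (930249, 104005): x_6 = 9·930249 + 80·1·104005 = 16692641; y_6 = 9·104005 + 1·930249 = 1866294.
Step 3: Verify x_6² - 80·y_6² = 278644263554881 - 278644263554880 = 1 (should be 1). ✓

(x_1, y_1) = (9, 1); (x_6, y_6) = (16692641, 1866294).


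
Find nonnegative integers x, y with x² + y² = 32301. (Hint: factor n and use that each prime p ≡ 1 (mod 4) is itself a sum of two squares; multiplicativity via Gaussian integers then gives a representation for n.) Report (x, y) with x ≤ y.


Step 1: Factor n = 32301 = 3^2 · 37 · 97.
Step 2: Check the mod-4 condition on each prime factor: 3 ≡ 3 (mod 4), exponent 2 (must be even); 37 ≡ 1 (mod 4), exponent 1; 97 ≡ 1 (mod 4), exponent 1.
All primes ≡ 3 (mod 4) appear to even exponent (or don't appear), so by the two-squares theorem n IS expressible as a sum of two squares.
Step 3: Build a representation. Group n = k² · m with k = 3 and m = 37 · 97 = 3589 (a product of primes ≡ 1 (mod 4)); a representation of m scales to one of n via (k·x)² + (k·y)² = k²(x² + y²). Each prime p ≡ 1 (mod 4) is itself a sum of two squares; find a² by testing p − a² for a perfect square:
  37: 37 − 1² = 36 = 6² ⇒ 37 = 1² + 6².
  97: 97 − 1² = 96, 97 − 2² = 93, 97 − 3² = 88, 97 − 4² = 81 = 9² ⇒ 97 = 4² + 9².
  Combine using the Brahmagupta–Fibonacci identity (a² + b²)(c² + d²) = (ac − bd)² + (ad + bc)² = (ac + bd)² + (ad − bc)²:
  37 · 97 = 3589: from (1² + 6²)(4² + 9²), take (1·4 − 6·9, 1·9 + 6·4) = (4 − 54, 9 + 24) = (-50, 33); dropping signs (only squares matter) gives (50, 33); check 50² + 33² = 2500 + 1089 = 3589 ✓.
  Scale by k = 3: (3·50, 3·33) = (150, 99).
Step 4: Order so x ≤ y and verify: 99² + 150² = 9801 + 22500 = 32301 = n. ✓

n = 32301 = 99² + 150² (one valid representation with x ≤ y).


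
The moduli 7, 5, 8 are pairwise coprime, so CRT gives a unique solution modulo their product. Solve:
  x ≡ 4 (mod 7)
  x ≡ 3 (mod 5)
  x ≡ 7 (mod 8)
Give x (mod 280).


Moduli 7, 5, 8 are pairwise coprime; by CRT there is a unique solution modulo M = 7 · 5 · 8 = 280.
Solve pairwise, accumulating the modulus:
  Start with x ≡ 4 (mod 7).
  Combine with x ≡ 3 (mod 5): since gcd(7, 5) = 1, we get a unique residue mod 35.
    Write x = 4 + 7·t and substitute into x ≡ 3 (mod 5): 7·t ≡ 3 − 4 = -1 (mod 5).
    Reduce coefficients mod 5: 2·t ≡ 4 (mod 5).
    The inverse of 2 mod 5 is 3 (since 2·3 = 6 = 1·5 + 1), so t ≡ 3·4 = 12 ≡ 2 (mod 5).
    Then x = 4 + 7·2 = 18, valid modulo lcm(7, 5) = 35: x ≡ 18 (mod 35).
  Combine with x ≡ 7 (mod 8): since gcd(35, 8) = 1, we get a unique residue mod 280.
    Write x = 18 + 35·t and substitute into x ≡ 7 (mod 8): 35·t ≡ 7 − 18 = -11 (mod 8).
    Reduce coefficients mod 8: 3·t ≡ 5 (mod 8).
    The inverse of 3 mod 8 is 3 (since 3·3 = 9 = 1·8 + 1), so t ≡ 3·5 = 15 ≡ 7 (mod 8).
    Then x = 18 + 35·7 = 263, valid modulo lcm(35, 8) = 280: x ≡ 263 (mod 280).
Verify: 263 mod 7 = 4 ✓, 263 mod 5 = 3 ✓, 263 mod 8 = 7 ✓.

x ≡ 263 (mod 280).


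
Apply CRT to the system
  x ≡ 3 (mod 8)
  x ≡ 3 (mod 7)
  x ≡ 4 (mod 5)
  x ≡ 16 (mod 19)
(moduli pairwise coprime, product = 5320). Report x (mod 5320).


Product of moduli M = 8 · 7 · 5 · 19 = 5320.
Merge one congruence at a time:
  Start: x ≡ 3 (mod 8).
  Combine with x ≡ 3 (mod 7); new modulus lcm = 56.
    Write x = 3 + 8·t and substitute into x ≡ 3 (mod 7): 8·t ≡ 3 − 3 = 0 (mod 7).
    Reduce coefficients mod 7: 1·t ≡ 0 (mod 7).
    So t ≡ 0 (mod 7).
    Then x = 3 + 8·0 = 3, valid modulo lcm(8, 7) = 56: x ≡ 3 (mod 56).
  Combine with x ≡ 4 (mod 5); new modulus lcm = 280.
    Write x = 3 + 56·t and substitute into x ≡ 4 (mod 5): 56·t ≡ 4 − 3 = 1 (mod 5).
    Reduce coefficients mod 5: 1·t ≡ 1 (mod 5).
    So t ≡ 1 (mod 5).
    Then x = 3 + 56·1 = 59, valid modulo lcm(56, 5) = 280: x ≡ 59 (mod 280).
  Combine with x ≡ 16 (mod 19); new modulus lcm = 5320.
    Write x = 59 + 280·t and substitute into x ≡ 16 (mod 19): 280·t ≡ 16 − 59 = -43 (mod 19).
    Reduce coefficients mod 19: 14·t ≡ 14 (mod 19).
    The inverse of 14 mod 19 is 15 (since 14·15 = 210 = 11·19 + 1), so t ≡ 15·14 = 210 ≡ 1 (mod 19).
    Then x = 59 + 280·1 = 339, valid modulo lcm(280, 19) = 5320: x ≡ 339 (mod 5320).
Verify against each original: 339 mod 8 = 3, 339 mod 7 = 3, 339 mod 5 = 4, 339 mod 19 = 16.

x ≡ 339 (mod 5320).


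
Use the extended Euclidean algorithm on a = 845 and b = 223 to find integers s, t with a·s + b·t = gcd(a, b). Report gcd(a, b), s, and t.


Euclidean algorithm on (845, 223) — divide until remainder is 0:
  845 = 3 · 223 + 176
  223 = 1 · 176 + 47
  176 = 3 · 47 + 35
  47 = 1 · 35 + 12
  35 = 2 · 12 + 11
  12 = 1 · 11 + 1
  11 = 11 · 1 + 0
gcd(845, 223) = 1.
Track Bezout coefficients alongside the remainders: start with r₀ = 845 = a·1 + b·0 (s = 1, t = 0) and r₁ = 223 = a·0 + b·1 (s = 0, t = 1); each new remainder r_{k+1} = r_{k-1} − q_k·r_k inherits s_{k+1} = s_{k-1} − q_k·s_k, t_{k+1} = t_{k-1} − q_k·t_k, so r_k = a·s_k + b·t_k at every step:
  q = 3: r = 176, s = 1 − 3·0 = 1, t = 0 − 3·1 = -3  (check: 845·1 + 223·(-3) = 176)
  q = 1: r = 47, s = 0 − 1·1 = -1, t = 1 − 1·(-3) = 4  (check: 845·(-1) + 223·4 = 47)
  q = 3: r = 35, s = 1 − 3·(-1) = 4, t = -3 − 3·4 = -15  (check: 845·4 + 223·(-15) = 35)
  q = 1: r = 12, s = -1 − 1·4 = -5, t = 4 − 1·(-15) = 19  (check: 845·(-5) + 223·19 = 12)
  q = 2: r = 11, s = 4 − 2·(-5) = 14, t = -15 − 2·19 = -53  (check: 845·14 + 223·(-53) = 11)
  q = 1: r = 1, s = -5 − 1·14 = -19, t = 19 − 1·(-53) = 72  (check: 845·(-19) + 223·72 = 1)
The row with r = 1 (the gcd) gives the Bezout coefficients s = -19, t = 72.
Result: 845 · (-19) + 223 · (72) = 1.

gcd(845, 223) = 1; s = -19, t = 72 (check: 845·(-19) + 223·72 = 1).


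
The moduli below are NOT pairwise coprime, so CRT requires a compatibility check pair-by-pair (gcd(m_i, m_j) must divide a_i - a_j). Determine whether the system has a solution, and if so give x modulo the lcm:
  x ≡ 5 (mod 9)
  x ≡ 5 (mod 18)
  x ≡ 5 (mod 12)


Moduli 9, 18, 12 are not pairwise coprime, so CRT works modulo lcm(m_i) when all pairwise compatibility conditions hold.
Pairwise compatibility: gcd(m_i, m_j) must divide a_i - a_j for every pair.
Merge one congruence at a time:
  Start: x ≡ 5 (mod 9).
  Combine with x ≡ 5 (mod 18): gcd(9, 18) = 9; 5 - 5 = 0, which IS divisible by 9, so compatible.
    Write x = 5 + 9·t and substitute into x ≡ 5 (mod 18): 9·t ≡ 5 − 5 = 0 (mod 18).
    Divide the congruence (and modulus) by g = 9: 1·t ≡ 0 (mod 2).
    So t ≡ 0 (mod 2).
    Then x = 5 + 9·0 = 5, valid modulo lcm(9, 18) = 18: x ≡ 5 (mod 18).
  Combine with x ≡ 5 (mod 12): gcd(18, 12) = 6; 5 - 5 = 0, which IS divisible by 6, so compatible.
    Write x = 5 + 18·t and substitute into x ≡ 5 (mod 12): 18·t ≡ 5 − 5 = 0 (mod 12).
    Divide the congruence (and modulus) by g = 6: 3·t ≡ 0 (mod 2).
    Reduce coefficients mod 2: 1·t ≡ 0 (mod 2).
    So t ≡ 0 (mod 2).
    Then x = 5 + 18·0 = 5, valid modulo lcm(18, 12) = 36: x ≡ 5 (mod 36).
Verify: 5 mod 9 = 5, 5 mod 18 = 5, 5 mod 12 = 5.

x ≡ 5 (mod 36).


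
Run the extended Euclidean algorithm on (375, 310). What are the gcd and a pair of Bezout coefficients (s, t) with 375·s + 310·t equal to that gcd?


Euclidean algorithm on (375, 310) — divide until remainder is 0:
  375 = 1 · 310 + 65
  310 = 4 · 65 + 50
  65 = 1 · 50 + 15
  50 = 3 · 15 + 5
  15 = 3 · 5 + 0
gcd(375, 310) = 5.
Track Bezout coefficients alongside the remainders: start with r₀ = 375 = a·1 + b·0 (s = 1, t = 0) and r₁ = 310 = a·0 + b·1 (s = 0, t = 1); each new remainder r_{k+1} = r_{k-1} − q_k·r_k inherits s_{k+1} = s_{k-1} − q_k·s_k, t_{k+1} = t_{k-1} − q_k·t_k, so r_k = a·s_k + b·t_k at every step:
  q = 1: r = 65, s = 1 − 1·0 = 1, t = 0 − 1·1 = -1  (check: 375·1 + 310·(-1) = 65)
  q = 4: r = 50, s = 0 − 4·1 = -4, t = 1 − 4·(-1) = 5  (check: 375·(-4) + 310·5 = 50)
  q = 1: r = 15, s = 1 − 1·(-4) = 5, t = -1 − 1·5 = -6  (check: 375·5 + 310·(-6) = 15)
  q = 3: r = 5, s = -4 − 3·5 = -19, t = 5 − 3·(-6) = 23  (check: 375·(-19) + 310·23 = 5)
The row with r = 5 (the gcd) gives the Bezout coefficients s = -19, t = 23.
Result: 375 · (-19) + 310 · (23) = 5.

gcd(375, 310) = 5; s = -19, t = 23 (check: 375·(-19) + 310·23 = 5).


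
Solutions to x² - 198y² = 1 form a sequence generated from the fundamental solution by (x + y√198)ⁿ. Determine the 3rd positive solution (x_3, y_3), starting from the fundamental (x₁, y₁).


Step 1: Find the fundamental solution (x₁, y₁) of x² - 198y² = 1.
  Expand √198 as a continued fraction. a₀ = ⌊√198⌋ = 14; iterate m_{k+1} = d_k·a_k − m_k, d_{k+1} = (198 − m_{k+1}²)/d_k, a_{k+1} = ⌊(a₀ + m_{k+1})/d_{k+1}⌋ (starting m₀ = 0, d₀ = 1), with convergents p_k = a_k·p_{k-1} + p_{k-2}, q_k = a_k·q_{k-1} + q_{k-2} (p₋₁ = 1, q₋₁ = 0):
  k = 0: a₀ = 14; p₀/q₀ = 14/1; p₀² − 198·q₀² = 196 − 198 = -2.
  k = 1: m = 14, d = 2, a = ⌊(14 + 14)/2⌋ = 14; p/q = (14·14 + 1)/(14·1 + 0) = 197/14; p² − 198·q² = 38809 − 38808 = 1.
  The first convergent with p² − 198·q² = 1 gives the fundamental solution (x₁, y₁) = (197, 14).
Step 2: Apply the recurrence (x_{n+1}, y_{n+1}) = (x₁x_n + 198y₁y_n, x₁y_n + y₁x_n) repeatedly.
  From (x_1, y_1) = (197, 14): x_2 = 197·197 + 198·14·14 = 77617; y_2 = 197·14 + 14·197 = 5516.
  From (x_2, y_2) = (77617, 5516): x_3 = 197·77617 + 198·14·5516 = 30580901; y_3 = 197·5516 + 14·77617 = 2173290.
Step 3: Verify x_3² - 198·y_3² = 935191505971801 - 935191505971800 = 1 (should be 1). ✓

(x_1, y_1) = (197, 14); (x_3, y_3) = (30580901, 2173290).


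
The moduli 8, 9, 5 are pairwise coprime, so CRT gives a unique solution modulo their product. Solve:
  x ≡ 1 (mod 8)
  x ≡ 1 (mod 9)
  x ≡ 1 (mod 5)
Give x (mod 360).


Moduli 8, 9, 5 are pairwise coprime; by CRT there is a unique solution modulo M = 8 · 9 · 5 = 360.
Solve pairwise, accumulating the modulus:
  Start with x ≡ 1 (mod 8).
  Combine with x ≡ 1 (mod 9): since gcd(8, 9) = 1, we get a unique residue mod 72.
    Write x = 1 + 8·t and substitute into x ≡ 1 (mod 9): 8·t ≡ 1 − 1 = 0 (mod 9).
    The inverse of 8 mod 9 is 8 (since 8·8 = 64 = 7·9 + 1), so t ≡ 8·0 = 0 ≡ 0 (mod 9).
    Then x = 1 + 8·0 = 1, valid modulo lcm(8, 9) = 72: x ≡ 1 (mod 72).
  Combine with x ≡ 1 (mod 5): since gcd(72, 5) = 1, we get a unique residue mod 360.
    Write x = 1 + 72·t and substitute into x ≡ 1 (mod 5): 72·t ≡ 1 − 1 = 0 (mod 5).
    Reduce coefficients mod 5: 2·t ≡ 0 (mod 5).
    The inverse of 2 mod 5 is 3 (since 2·3 = 6 = 1·5 + 1), so t ≡ 3·0 = 0 ≡ 0 (mod 5).
    Then x = 1 + 72·0 = 1, valid modulo lcm(72, 5) = 360: x ≡ 1 (mod 360).
Verify: 1 mod 8 = 1 ✓, 1 mod 9 = 1 ✓, 1 mod 5 = 1 ✓.

x ≡ 1 (mod 360).


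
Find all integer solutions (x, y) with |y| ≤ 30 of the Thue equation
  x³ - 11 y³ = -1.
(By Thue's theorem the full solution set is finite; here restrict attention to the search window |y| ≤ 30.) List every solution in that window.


The equation is x³ - 11y³ = -1. For fixed y, x³ = 11·y³ − 1, so a solution requires the RHS to be a perfect cube.
Strategy: iterate y from -30 to 30, compute RHS = 11·y³ − 1, and check whether it is a (positive or negative) perfect cube.
Check small values of y:
  y = 0: RHS = -1 = (-1)³ ⇒ x = -1 works.
  y = 1: RHS = 10 is not a perfect cube.
  y = -1: RHS = -12 is not a perfect cube.
  y = 2: RHS = 87 is not a perfect cube.
  y = -2: RHS = -89 is not a perfect cube.
  y = 3: RHS = 296 is not a perfect cube.
  y = -3: RHS = -298 is not a perfect cube.
Continuing the search up to |y| = 30 finds no further solutions beyond those listed.
Collected solutions: (-1, 0).

Solutions (with |y| ≤ 30): (-1, 0).


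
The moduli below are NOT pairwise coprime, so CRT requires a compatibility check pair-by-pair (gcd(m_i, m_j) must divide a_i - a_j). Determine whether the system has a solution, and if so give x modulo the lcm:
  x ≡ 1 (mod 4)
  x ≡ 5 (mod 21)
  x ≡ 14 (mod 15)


Moduli 4, 21, 15 are not pairwise coprime, so CRT works modulo lcm(m_i) when all pairwise compatibility conditions hold.
Pairwise compatibility: gcd(m_i, m_j) must divide a_i - a_j for every pair.
Merge one congruence at a time:
  Start: x ≡ 1 (mod 4).
  Combine with x ≡ 5 (mod 21): gcd(4, 21) = 1; 5 - 1 = 4, which IS divisible by 1, so compatible.
    Write x = 1 + 4·t and substitute into x ≡ 5 (mod 21): 4·t ≡ 5 − 1 = 4 (mod 21).
    The inverse of 4 mod 21 is 16 (since 4·16 = 64 = 3·21 + 1), so t ≡ 16·4 = 64 ≡ 1 (mod 21).
    Then x = 1 + 4·1 = 5, valid modulo lcm(4, 21) = 84: x ≡ 5 (mod 84).
  Combine with x ≡ 14 (mod 15): gcd(84, 15) = 3; 14 - 5 = 9, which IS divisible by 3, so compatible.
    Write x = 5 + 84·t and substitute into x ≡ 14 (mod 15): 84·t ≡ 14 − 5 = 9 (mod 15).
    Divide the congruence (and modulus) by g = 3: 28·t ≡ 3 (mod 5).
    Reduce coefficients mod 5: 3·t ≡ 3 (mod 5).
    The inverse of 3 mod 5 is 2 (since 3·2 = 6 = 1·5 + 1), so t ≡ 2·3 = 6 ≡ 1 (mod 5).
    Then x = 5 + 84·1 = 89, valid modulo lcm(84, 15) = 420: x ≡ 89 (mod 420).
Verify: 89 mod 4 = 1, 89 mod 21 = 5, 89 mod 15 = 14.

x ≡ 89 (mod 420).


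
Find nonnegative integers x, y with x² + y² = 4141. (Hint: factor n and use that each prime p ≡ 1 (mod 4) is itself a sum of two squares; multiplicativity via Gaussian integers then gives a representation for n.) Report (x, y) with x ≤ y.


Step 1: Factor n = 4141 = 41 · 101.
Step 2: Check the mod-4 condition on each prime factor: 41 ≡ 1 (mod 4), exponent 1; 101 ≡ 1 (mod 4), exponent 1.
All primes ≡ 3 (mod 4) appear to even exponent (or don't appear), so by the two-squares theorem n IS expressible as a sum of two squares.
Step 3: Build a representation. Here n = 41 · 101 is a product of primes ≡ 1 (mod 4). Each prime p ≡ 1 (mod 4) is itself a sum of two squares; find a² by testing p − a² for a perfect square:
  41: 41 − 1² = 40, 41 − 2² = 37, 41 − 3² = 32, 41 − 4² = 25 = 5² ⇒ 41 = 4² + 5².
  101: 101 − 1² = 100 = 10² ⇒ 101 = 1² + 10².
  Combine using the Brahmagupta–Fibonacci identity (a² + b²)(c² + d²) = (ac − bd)² + (ad + bc)² = (ac + bd)² + (ad − bc)²:
  41 · 101 = 4141: from (4² + 5²)(1² + 10²), take (4·1 − 5·10, 4·10 + 5·1) = (4 − 50, 40 + 5) = (-46, 45); dropping signs (only squares matter) gives (46, 45); check 46² + 45² = 2116 + 2025 = 4141 ✓.
Step 4: Order so x ≤ y and verify: 45² + 46² = 2025 + 2116 = 4141 = n. ✓

n = 4141 = 45² + 46² (one valid representation with x ≤ y).


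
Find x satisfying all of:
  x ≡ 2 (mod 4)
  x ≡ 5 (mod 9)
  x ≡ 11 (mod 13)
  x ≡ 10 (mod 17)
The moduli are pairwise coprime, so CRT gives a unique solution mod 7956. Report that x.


Product of moduli M = 4 · 9 · 13 · 17 = 7956.
Merge one congruence at a time:
  Start: x ≡ 2 (mod 4).
  Combine with x ≡ 5 (mod 9); new modulus lcm = 36.
    Write x = 2 + 4·t and substitute into x ≡ 5 (mod 9): 4·t ≡ 5 − 2 = 3 (mod 9).
    The inverse of 4 mod 9 is 7 (since 4·7 = 28 = 3·9 + 1), so t ≡ 7·3 = 21 ≡ 3 (mod 9).
    Then x = 2 + 4·3 = 14, valid modulo lcm(4, 9) = 36: x ≡ 14 (mod 36).
  Combine with x ≡ 11 (mod 13); new modulus lcm = 468.
    Write x = 14 + 36·t and substitute into x ≡ 11 (mod 13): 36·t ≡ 11 − 14 = -3 (mod 13).
    Reduce coefficients mod 13: 10·t ≡ 10 (mod 13).
    The inverse of 10 mod 13 is 4 (since 10·4 = 40 = 3·13 + 1), so t ≡ 4·10 = 40 ≡ 1 (mod 13).
    Then x = 14 + 36·1 = 50, valid modulo lcm(36, 13) = 468: x ≡ 50 (mod 468).
  Combine with x ≡ 10 (mod 17); new modulus lcm = 7956.
    Write x = 50 + 468·t and substitute into x ≡ 10 (mod 17): 468·t ≡ 10 − 50 = -40 (mod 17).
    Reduce coefficients mod 17: 9·t ≡ 11 (mod 17).
    The inverse of 9 mod 17 is 2 (since 9·2 = 18 = 1·17 + 1), so t ≡ 2·11 = 22 ≡ 5 (mod 17).
    Then x = 50 + 468·5 = 2390, valid modulo lcm(468, 17) = 7956: x ≡ 2390 (mod 7956).
Verify against each original: 2390 mod 4 = 2, 2390 mod 9 = 5, 2390 mod 13 = 11, 2390 mod 17 = 10.

x ≡ 2390 (mod 7956).


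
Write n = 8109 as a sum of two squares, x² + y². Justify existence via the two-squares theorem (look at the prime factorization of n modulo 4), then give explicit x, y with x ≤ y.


Step 1: Factor n = 8109 = 3^2 · 17 · 53.
Step 2: Check the mod-4 condition on each prime factor: 3 ≡ 3 (mod 4), exponent 2 (must be even); 17 ≡ 1 (mod 4), exponent 1; 53 ≡ 1 (mod 4), exponent 1.
All primes ≡ 3 (mod 4) appear to even exponent (or don't appear), so by the two-squares theorem n IS expressible as a sum of two squares.
Step 3: Build a representation. Group n = k² · m with k = 3 and m = 17 · 53 = 901 (a product of primes ≡ 1 (mod 4)); a representation of m scales to one of n via (k·x)² + (k·y)² = k²(x² + y²). Each prime p ≡ 1 (mod 4) is itself a sum of two squares; find a² by testing p − a² for a perfect square:
  17: 17 − 1² = 16 = 4² ⇒ 17 = 1² + 4².
  53: 53 − 1² = 52, 53 − 2² = 49 = 7² ⇒ 53 = 2² + 7².
  Combine using the Brahmagupta–Fibonacci identity (a² + b²)(c² + d²) = (ac − bd)² + (ad + bc)² = (ac + bd)² + (ad − bc)²:
  17 · 53 = 901: from (1² + 4²)(2² + 7²), take (1·2 − 4·7, 1·7 + 4·2) = (2 − 28, 7 + 8) = (-26, 15); dropping signs (only squares matter) gives (26, 15); check 26² + 15² = 676 + 225 = 901 ✓.
  Scale by k = 3: (3·26, 3·15) = (78, 45).
Step 4: Order so x ≤ y and verify: 45² + 78² = 2025 + 6084 = 8109 = n. ✓

n = 8109 = 45² + 78² (one valid representation with x ≤ y).


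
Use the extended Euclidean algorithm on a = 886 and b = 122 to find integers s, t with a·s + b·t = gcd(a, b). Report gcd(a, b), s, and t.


Euclidean algorithm on (886, 122) — divide until remainder is 0:
  886 = 7 · 122 + 32
  122 = 3 · 32 + 26
  32 = 1 · 26 + 6
  26 = 4 · 6 + 2
  6 = 3 · 2 + 0
gcd(886, 122) = 2.
Track Bezout coefficients alongside the remainders: start with r₀ = 886 = a·1 + b·0 (s = 1, t = 0) and r₁ = 122 = a·0 + b·1 (s = 0, t = 1); each new remainder r_{k+1} = r_{k-1} − q_k·r_k inherits s_{k+1} = s_{k-1} − q_k·s_k, t_{k+1} = t_{k-1} − q_k·t_k, so r_k = a·s_k + b·t_k at every step:
  q = 7: r = 32, s = 1 − 7·0 = 1, t = 0 − 7·1 = -7  (check: 886·1 + 122·(-7) = 32)
  q = 3: r = 26, s = 0 − 3·1 = -3, t = 1 − 3·(-7) = 22  (check: 886·(-3) + 122·22 = 26)
  q = 1: r = 6, s = 1 − 1·(-3) = 4, t = -7 − 1·22 = -29  (check: 886·4 + 122·(-29) = 6)
  q = 4: r = 2, s = -3 − 4·4 = -19, t = 22 − 4·(-29) = 138  (check: 886·(-19) + 122·138 = 2)
The row with r = 2 (the gcd) gives the Bezout coefficients s = -19, t = 138.
Result: 886 · (-19) + 122 · (138) = 2.

gcd(886, 122) = 2; s = -19, t = 138 (check: 886·(-19) + 122·138 = 2).


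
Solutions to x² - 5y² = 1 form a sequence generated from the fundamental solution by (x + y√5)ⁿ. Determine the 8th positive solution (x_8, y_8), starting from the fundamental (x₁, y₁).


Step 1: Find the fundamental solution (x₁, y₁) of x² - 5y² = 1.
  Expand √5 as a continued fraction. a₀ = ⌊√5⌋ = 2; iterate m_{k+1} = d_k·a_k − m_k, d_{k+1} = (5 − m_{k+1}²)/d_k, a_{k+1} = ⌊(a₀ + m_{k+1})/d_{k+1}⌋ (starting m₀ = 0, d₀ = 1), with convergents p_k = a_k·p_{k-1} + p_{k-2}, q_k = a_k·q_{k-1} + q_{k-2} (p₋₁ = 1, q₋₁ = 0):
  k = 0: a₀ = 2; p₀/q₀ = 2/1; p₀² − 5·q₀² = 4 − 5 = -1.
  k = 1: m = 2, d = 1, a = ⌊(2 + 2)/1⌋ = 4; p/q = (4·2 + 1)/(4·1 + 0) = 9/4; p² − 5·q² = 81 − 80 = 1.
  The first convergent with p² − 5·q² = 1 gives the fundamental solution (x₁, y₁) = (9, 4).
Step 2: Apply the recurrence (x_{n+1}, y_{n+1}) = (x₁x_n + 5y₁y_n, x₁y_n + y₁x_n) repeatedly.
  From (x_1, y_1) = (9, 4): x_2 = 9·9 + 5·4·4 = 161; y_2 = 9·4 + 4·9 = 72.
  From (x_2, y_2) = (161, 72): x_3 = 9·161 + 5·4·72 = 2889; y_3 = 9·72 + 4·161 = 1292.
  From (x_3, y_3) = (2889, 1292): x_4 = 9·2889 + 5·4·1292 = 51841; y_4 = 9·1292 + 4·2889 = 23184.
  From (x_4, y_4) = (51841, 23184): x_5 = 9·51841 + 5·4·23184 = 930249; y_5 = 9·23184 + 4·51841 = 416020.
  From (x_5, y_5) = (930249, 416020): x_6 = 9·930249 + 5·4·416020 = 16692641; y_6 = 9·416020 + 4·930249 = 7465176.
  From (x_6, y_6) = (16692641, 7465176): x_7 = 9·16692641 + 5·4·7465176 = 299537289; y_7 = 9·7465176 + 4·16692641 = 133957148.
  From (x_7, y_7) = (299537289, 133957148): x_8 = 9·299537289 + 5·4·133957148 = 5374978561; y_8 = 9·133957148 + 4·299537289 = 2403763488.
Step 3: Verify x_8² - 5·y_8² = 28890394531209630721 - 28890394531209630720 = 1 (should be 1). ✓

(x_1, y_1) = (9, 4); (x_8, y_8) = (5374978561, 2403763488).
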